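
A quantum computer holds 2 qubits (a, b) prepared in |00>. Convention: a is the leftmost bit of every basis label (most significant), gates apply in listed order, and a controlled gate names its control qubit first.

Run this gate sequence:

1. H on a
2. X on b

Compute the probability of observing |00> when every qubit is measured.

A full measurement returns |00> with probability 0.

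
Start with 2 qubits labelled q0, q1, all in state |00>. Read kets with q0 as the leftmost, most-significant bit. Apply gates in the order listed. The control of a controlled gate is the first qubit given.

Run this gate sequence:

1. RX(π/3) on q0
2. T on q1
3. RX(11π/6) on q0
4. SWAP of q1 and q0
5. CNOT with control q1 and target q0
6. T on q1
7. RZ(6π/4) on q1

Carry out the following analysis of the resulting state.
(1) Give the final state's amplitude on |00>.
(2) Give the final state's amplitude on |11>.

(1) The amplitude on |00> is (sqrt(2) + sqrt(6))*exp(I*pi/4)/4.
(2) The final state's coefficient on |11> equals I*(-sqrt(6) + sqrt(2))/4.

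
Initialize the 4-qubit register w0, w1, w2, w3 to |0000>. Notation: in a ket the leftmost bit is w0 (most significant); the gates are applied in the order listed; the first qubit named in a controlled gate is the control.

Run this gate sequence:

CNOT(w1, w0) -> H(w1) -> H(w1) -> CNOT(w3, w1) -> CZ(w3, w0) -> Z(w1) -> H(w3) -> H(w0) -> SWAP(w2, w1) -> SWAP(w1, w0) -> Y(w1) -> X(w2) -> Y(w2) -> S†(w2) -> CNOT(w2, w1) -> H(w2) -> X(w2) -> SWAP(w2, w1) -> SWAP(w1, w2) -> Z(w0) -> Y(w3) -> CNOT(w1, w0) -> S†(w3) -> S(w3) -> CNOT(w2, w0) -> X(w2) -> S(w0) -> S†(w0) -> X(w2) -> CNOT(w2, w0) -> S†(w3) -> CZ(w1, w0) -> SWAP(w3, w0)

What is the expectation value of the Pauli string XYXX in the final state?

In the final state, XYXX has expectation 0. Key observation: steps 24-31 multiply out to the identity, so the circuit reduces to the remaining gates.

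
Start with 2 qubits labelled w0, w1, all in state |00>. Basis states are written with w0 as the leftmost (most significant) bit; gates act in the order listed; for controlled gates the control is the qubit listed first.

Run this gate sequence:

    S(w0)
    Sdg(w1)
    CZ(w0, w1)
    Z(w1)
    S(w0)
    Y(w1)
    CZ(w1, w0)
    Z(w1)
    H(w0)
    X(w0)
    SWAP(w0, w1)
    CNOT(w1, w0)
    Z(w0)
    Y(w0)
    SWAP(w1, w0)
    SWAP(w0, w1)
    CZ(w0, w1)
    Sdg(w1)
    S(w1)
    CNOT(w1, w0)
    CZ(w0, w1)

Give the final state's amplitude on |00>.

The amplitude on |00> is sqrt(2)/2.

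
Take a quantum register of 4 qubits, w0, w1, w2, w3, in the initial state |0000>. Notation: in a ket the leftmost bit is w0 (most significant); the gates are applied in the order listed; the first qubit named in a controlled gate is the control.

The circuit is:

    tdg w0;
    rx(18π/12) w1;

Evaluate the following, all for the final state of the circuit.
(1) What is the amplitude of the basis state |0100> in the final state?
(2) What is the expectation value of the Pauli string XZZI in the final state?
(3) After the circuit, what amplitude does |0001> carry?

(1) The final state's coefficient on |0100> equals -sqrt(2)*I/2.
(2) The observable XZZI averages to 0.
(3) The amplitude on |0001> is 0.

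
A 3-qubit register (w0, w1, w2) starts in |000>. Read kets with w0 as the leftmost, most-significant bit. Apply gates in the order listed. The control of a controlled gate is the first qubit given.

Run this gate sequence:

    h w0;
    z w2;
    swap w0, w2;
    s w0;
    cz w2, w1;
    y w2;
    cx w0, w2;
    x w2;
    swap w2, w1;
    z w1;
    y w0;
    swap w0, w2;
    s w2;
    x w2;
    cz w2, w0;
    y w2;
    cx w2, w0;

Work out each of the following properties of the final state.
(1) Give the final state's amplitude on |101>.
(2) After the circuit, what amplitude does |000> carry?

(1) |101> carries amplitude sqrt(2)/2 in the final state.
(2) The amplitude on |000> is 0.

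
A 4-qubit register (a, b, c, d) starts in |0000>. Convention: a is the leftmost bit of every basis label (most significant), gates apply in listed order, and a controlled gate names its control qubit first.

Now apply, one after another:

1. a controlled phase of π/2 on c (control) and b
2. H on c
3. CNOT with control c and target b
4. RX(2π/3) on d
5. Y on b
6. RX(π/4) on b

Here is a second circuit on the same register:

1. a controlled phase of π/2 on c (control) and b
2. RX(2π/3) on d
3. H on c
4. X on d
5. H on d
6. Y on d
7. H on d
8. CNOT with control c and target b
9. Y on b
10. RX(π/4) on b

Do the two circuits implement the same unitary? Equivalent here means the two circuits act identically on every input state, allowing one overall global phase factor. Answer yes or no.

No: there is an input state on which the two circuits produce genuinely different outputs (not merely differing by a phase).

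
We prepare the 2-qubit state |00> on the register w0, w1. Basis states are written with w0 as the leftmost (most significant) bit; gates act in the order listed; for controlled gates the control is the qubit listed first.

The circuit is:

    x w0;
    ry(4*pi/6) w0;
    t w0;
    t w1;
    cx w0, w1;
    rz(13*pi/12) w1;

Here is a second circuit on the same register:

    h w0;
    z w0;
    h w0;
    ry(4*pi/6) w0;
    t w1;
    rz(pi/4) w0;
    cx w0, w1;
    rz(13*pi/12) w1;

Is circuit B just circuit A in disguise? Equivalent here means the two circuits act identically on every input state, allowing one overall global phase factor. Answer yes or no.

Yes — the two circuits implement the same unitary up to a global phase.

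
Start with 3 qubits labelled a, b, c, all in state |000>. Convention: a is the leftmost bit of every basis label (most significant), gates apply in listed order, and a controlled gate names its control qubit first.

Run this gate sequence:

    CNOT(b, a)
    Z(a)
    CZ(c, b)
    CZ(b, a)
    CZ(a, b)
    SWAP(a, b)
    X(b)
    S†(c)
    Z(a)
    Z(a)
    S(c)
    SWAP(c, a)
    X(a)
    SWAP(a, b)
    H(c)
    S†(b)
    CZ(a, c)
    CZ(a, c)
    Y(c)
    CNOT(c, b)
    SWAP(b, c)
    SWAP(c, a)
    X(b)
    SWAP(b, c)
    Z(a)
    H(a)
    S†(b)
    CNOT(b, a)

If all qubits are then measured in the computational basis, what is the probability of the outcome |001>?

A full measurement returns |001> with probability 0.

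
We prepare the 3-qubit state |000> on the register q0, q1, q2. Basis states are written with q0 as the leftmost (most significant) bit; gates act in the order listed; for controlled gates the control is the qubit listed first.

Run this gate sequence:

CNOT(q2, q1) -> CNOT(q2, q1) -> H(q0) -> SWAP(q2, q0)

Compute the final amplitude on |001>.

|001> carries amplitude sqrt(2)/2 in the final state.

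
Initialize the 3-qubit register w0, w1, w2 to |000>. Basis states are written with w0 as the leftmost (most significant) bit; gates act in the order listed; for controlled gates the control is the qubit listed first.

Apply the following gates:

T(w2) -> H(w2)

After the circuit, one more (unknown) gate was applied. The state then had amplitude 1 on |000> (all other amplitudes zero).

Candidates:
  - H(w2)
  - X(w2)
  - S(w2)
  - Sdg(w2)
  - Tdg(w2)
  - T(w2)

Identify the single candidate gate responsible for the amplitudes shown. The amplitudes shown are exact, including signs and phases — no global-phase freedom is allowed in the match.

The unique candidate consistent with the amplitudes is H(w2).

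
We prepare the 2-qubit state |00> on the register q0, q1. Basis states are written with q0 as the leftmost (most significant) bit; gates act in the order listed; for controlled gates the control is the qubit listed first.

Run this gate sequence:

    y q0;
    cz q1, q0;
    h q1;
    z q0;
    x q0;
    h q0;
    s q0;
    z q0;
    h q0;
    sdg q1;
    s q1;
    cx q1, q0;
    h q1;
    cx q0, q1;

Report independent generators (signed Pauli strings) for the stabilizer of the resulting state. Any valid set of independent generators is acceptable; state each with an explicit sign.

The final state is stabilized by the group generated by +YI, -IY; other independent generating sets are equally valid.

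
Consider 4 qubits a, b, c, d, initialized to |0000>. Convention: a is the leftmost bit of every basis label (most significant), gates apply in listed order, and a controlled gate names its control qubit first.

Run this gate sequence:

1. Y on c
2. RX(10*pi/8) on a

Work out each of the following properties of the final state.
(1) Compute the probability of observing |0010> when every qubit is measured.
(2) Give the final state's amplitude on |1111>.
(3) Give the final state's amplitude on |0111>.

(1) Outcome |0010> occurs with probability 1/2 - sqrt(2)/4.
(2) |1111> carries amplitude 0 in the final state.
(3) The final state's coefficient on |0111> equals 0.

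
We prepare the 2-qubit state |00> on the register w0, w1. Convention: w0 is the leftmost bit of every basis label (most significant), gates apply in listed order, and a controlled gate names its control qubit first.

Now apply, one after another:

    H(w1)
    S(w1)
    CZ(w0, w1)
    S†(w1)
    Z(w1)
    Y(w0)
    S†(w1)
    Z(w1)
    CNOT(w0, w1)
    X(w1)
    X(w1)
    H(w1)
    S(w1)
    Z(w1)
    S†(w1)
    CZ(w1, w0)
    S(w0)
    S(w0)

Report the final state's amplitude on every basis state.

The resulting statevector has amplitude 0 on |00>, 0 on |01>, -1/2 - I/2 on |10>, -1/2 + I/2 on |11>.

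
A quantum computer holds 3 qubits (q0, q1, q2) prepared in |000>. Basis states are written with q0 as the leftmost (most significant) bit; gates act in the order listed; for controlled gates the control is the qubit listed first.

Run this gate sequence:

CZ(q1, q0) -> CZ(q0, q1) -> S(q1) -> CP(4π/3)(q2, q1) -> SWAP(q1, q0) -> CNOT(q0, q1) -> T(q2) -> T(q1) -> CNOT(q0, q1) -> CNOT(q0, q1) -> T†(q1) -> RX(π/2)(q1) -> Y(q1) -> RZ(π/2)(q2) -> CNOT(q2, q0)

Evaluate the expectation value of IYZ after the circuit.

In the final state, IYZ has expectation -1.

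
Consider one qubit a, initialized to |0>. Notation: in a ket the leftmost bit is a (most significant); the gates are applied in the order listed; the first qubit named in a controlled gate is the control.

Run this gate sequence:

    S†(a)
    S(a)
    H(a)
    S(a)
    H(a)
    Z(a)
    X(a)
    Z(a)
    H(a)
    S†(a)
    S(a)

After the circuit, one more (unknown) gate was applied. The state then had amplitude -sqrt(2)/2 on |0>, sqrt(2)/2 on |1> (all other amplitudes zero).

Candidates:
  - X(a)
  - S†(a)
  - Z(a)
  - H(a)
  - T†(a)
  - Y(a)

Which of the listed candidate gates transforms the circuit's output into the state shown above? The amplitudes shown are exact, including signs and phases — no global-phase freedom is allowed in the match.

The applied gate was S†(a).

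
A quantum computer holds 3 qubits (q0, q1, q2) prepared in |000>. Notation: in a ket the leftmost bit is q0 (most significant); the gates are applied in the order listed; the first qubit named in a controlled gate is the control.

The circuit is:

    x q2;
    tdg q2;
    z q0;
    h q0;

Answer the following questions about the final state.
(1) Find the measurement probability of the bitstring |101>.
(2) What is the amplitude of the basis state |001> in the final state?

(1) A full measurement returns |101> with probability 1/2.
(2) The final state's coefficient on |001> equals -sqrt(2)*exp(3*I*pi/4)/2.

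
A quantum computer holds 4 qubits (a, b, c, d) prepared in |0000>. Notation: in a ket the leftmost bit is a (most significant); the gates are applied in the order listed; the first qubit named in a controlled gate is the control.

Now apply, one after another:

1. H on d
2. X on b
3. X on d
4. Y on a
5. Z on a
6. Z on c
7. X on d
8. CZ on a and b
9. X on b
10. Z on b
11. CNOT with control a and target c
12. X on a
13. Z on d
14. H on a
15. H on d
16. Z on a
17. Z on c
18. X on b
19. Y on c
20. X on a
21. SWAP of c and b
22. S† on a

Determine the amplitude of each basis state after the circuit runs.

The final amplitudes are sqrt(2)/2 on |0011>, sqrt(2)*I/2 on |1011>, and 0 on every other basis state.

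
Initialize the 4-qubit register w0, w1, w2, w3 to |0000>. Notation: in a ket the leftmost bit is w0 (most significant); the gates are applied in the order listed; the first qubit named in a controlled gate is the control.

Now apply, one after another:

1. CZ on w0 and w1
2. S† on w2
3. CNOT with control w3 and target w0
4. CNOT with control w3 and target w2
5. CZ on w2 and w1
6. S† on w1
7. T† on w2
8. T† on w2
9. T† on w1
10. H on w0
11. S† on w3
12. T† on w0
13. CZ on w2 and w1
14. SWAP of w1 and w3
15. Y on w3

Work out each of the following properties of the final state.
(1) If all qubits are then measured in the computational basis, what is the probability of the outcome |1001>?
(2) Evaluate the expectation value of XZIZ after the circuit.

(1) Outcome |1001> occurs with probability 1/2.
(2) In the final state, XZIZ has expectation -sqrt(2)/2.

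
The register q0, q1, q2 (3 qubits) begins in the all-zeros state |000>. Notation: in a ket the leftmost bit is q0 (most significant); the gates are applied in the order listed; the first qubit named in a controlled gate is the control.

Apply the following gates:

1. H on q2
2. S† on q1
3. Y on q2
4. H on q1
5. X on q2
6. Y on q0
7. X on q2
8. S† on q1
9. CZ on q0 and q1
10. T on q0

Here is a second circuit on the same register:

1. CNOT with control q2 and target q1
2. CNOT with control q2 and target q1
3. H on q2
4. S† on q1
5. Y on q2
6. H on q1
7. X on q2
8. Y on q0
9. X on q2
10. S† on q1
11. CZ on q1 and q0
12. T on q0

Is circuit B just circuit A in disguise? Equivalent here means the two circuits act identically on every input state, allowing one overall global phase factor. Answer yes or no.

Yes — the two circuits implement the same unitary up to a global phase.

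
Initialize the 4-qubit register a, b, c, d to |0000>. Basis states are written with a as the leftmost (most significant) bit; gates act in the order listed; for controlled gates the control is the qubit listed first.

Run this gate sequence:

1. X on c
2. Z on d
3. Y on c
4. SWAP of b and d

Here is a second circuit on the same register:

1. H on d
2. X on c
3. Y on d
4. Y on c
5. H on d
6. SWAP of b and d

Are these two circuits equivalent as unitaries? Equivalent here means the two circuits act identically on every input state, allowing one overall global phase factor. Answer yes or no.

No — the two circuits implement different unitaries, even allowing a global phase.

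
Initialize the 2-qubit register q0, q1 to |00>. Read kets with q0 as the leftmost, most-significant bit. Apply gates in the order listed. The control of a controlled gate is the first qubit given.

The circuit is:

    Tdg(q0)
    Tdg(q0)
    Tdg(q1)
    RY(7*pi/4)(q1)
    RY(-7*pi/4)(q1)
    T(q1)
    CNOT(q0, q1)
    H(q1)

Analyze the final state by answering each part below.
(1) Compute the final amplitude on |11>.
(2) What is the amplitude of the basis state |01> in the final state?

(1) |11> carries amplitude 0 in the final state. Key observation: the block from step 3 through step 6 cancels to the identity and can be dropped.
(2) The amplitude on |01> is sqrt(2)/2.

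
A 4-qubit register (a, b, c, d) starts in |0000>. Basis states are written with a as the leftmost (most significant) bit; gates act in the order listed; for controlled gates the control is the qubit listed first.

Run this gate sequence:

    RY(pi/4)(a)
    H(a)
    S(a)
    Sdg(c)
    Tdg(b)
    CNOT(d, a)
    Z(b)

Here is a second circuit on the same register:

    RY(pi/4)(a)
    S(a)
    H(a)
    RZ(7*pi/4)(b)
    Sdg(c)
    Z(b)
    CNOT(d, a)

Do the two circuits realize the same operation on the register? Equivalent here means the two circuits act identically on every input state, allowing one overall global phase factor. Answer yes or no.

No — the two circuits implement different unitaries, even allowing a global phase.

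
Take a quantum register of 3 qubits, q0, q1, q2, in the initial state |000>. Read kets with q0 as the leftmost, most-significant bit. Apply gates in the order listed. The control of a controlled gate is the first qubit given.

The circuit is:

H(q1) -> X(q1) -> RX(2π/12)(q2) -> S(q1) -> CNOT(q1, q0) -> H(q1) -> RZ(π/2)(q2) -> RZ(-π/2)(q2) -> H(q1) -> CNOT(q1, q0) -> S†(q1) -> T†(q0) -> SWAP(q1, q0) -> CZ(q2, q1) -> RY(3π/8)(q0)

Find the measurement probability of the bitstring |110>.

A full measurement returns |110> with probability 0. Key observation: steps 4-11 multiply out to the identity, so the circuit reduces to the remaining gates.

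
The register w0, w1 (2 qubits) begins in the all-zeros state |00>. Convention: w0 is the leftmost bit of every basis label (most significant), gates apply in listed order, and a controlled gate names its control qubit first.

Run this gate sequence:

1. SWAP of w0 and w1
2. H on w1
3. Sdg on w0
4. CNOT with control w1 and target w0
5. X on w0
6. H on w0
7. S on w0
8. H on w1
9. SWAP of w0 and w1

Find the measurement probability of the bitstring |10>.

Outcome |10> occurs with probability 0.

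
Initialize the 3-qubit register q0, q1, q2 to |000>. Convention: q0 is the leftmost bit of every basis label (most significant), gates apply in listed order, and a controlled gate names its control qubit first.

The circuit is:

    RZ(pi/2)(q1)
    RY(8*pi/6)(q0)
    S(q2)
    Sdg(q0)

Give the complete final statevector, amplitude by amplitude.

After the circuit, the state carries amplitude exp(3*I*pi/4)/2 on |000>, -sqrt(3)*exp(I*pi/4)/2 on |100>, and 0 on every other basis state.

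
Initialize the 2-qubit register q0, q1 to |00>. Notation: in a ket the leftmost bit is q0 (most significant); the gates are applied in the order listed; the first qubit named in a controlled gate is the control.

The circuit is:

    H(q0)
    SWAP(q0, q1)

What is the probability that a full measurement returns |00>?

A full measurement returns |00> with probability 1/2.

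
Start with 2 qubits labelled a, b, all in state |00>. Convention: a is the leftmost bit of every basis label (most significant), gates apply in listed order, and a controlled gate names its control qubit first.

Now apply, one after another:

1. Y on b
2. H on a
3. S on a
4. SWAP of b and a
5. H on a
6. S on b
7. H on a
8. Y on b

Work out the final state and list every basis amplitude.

The final amplitudes are 0 on |00>, 0 on |01>, -sqrt(2)/2 on |10>, -sqrt(2)/2 on |11>.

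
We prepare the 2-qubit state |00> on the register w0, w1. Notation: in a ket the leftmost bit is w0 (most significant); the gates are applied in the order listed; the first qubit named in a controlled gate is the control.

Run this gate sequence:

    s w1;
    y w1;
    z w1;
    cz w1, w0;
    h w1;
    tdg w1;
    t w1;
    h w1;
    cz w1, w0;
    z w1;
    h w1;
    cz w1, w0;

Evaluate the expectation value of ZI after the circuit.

The expectation value of ZI is 1. Key observation: the block from step 3 through step 10 cancels to the identity and can be dropped.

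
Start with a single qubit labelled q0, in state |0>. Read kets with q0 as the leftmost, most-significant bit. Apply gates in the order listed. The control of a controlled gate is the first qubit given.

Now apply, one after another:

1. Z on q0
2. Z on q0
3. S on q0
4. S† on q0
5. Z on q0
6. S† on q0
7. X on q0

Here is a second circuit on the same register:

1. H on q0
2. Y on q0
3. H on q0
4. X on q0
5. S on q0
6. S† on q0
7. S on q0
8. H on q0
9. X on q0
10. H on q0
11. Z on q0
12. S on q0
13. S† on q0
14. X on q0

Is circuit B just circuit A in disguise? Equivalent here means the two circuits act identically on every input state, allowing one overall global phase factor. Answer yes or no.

No: there is an input state on which the two circuits produce genuinely different outputs (not merely differing by a phase).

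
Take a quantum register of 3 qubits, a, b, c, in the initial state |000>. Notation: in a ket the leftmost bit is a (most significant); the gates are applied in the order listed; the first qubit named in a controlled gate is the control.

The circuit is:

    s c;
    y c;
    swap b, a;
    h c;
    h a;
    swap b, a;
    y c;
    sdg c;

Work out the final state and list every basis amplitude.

The final amplitudes are -1/2 on |000>, I/2 on |001>, -1/2 on |010>, I/2 on |011>, 0 on |100>, 0 on |101>, 0 on |110>, 0 on |111>.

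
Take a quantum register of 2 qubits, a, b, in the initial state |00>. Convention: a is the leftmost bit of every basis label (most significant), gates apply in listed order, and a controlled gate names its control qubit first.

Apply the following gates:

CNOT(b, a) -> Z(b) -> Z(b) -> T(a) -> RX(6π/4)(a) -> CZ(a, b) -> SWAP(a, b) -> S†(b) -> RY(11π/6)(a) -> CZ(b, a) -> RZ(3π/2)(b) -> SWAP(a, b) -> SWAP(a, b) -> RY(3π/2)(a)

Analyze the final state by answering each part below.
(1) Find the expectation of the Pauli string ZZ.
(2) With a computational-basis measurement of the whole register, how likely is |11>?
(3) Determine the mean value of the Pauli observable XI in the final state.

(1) The observable ZZ averages to -1/2. Key observation: gates 12-13 undo each other exactly, leaving only the rest of the circuit to track.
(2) A full measurement returns |11> with probability 1/8.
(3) The expectation value of XI is -sqrt(3)/2.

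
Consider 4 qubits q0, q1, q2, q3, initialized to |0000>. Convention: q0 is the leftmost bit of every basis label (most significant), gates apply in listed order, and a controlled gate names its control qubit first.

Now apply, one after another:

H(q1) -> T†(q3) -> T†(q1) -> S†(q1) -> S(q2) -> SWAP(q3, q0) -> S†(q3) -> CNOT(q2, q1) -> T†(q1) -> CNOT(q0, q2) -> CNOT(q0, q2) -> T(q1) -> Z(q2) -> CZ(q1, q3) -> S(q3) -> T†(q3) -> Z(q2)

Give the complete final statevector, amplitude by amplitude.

The final amplitudes are sqrt(2)/2 on |0000>, -sqrt(2)*exp(I*pi/4)/2 on |0100>, and 0 on every other basis state. Key observation: gates 10-11 undo each other exactly, leaving only the rest of the circuit to track.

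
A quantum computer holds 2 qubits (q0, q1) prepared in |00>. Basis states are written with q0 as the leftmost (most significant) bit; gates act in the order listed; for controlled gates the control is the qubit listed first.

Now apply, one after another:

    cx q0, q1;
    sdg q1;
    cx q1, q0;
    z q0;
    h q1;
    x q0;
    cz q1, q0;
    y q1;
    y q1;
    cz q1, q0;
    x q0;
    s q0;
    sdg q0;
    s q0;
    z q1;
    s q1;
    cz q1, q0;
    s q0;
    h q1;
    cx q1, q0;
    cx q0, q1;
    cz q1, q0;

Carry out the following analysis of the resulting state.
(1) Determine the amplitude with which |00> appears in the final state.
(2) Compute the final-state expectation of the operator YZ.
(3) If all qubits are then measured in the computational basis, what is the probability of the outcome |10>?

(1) |00> carries amplitude 1/2 - I/2 in the final state.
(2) In the final state, YZ has expectation 1.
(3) The probability of measuring |10> is 1/2.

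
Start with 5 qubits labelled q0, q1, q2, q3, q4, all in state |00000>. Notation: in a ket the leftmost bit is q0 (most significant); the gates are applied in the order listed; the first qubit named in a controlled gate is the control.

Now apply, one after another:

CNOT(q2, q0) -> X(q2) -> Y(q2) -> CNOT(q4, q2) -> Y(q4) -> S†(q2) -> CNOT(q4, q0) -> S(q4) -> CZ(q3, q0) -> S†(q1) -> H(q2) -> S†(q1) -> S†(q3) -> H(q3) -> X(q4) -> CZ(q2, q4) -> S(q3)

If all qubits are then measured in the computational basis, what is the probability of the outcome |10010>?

Outcome |10010> occurs with probability 1/4.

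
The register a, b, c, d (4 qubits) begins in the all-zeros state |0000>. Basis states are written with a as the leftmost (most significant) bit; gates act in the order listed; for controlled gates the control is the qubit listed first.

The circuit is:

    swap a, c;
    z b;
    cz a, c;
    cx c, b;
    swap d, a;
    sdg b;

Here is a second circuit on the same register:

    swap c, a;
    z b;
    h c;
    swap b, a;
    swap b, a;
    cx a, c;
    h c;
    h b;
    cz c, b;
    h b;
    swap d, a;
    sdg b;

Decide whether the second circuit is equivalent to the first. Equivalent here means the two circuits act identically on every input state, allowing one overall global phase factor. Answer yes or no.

Yes: on every input state the two circuits agree up to one overall phase factor.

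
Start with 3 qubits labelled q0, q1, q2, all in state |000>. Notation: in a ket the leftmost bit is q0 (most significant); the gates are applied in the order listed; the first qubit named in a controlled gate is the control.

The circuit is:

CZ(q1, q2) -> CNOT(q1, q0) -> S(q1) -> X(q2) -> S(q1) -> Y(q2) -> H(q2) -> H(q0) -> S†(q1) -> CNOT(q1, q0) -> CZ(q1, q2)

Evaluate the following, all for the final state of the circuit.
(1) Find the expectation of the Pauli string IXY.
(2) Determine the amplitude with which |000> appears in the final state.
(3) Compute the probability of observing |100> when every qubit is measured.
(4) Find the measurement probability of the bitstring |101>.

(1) The observable IXY averages to 0.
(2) The amplitude on |000> is -I/2.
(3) Outcome |100> occurs with probability 1/4.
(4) Outcome |101> occurs with probability 1/4.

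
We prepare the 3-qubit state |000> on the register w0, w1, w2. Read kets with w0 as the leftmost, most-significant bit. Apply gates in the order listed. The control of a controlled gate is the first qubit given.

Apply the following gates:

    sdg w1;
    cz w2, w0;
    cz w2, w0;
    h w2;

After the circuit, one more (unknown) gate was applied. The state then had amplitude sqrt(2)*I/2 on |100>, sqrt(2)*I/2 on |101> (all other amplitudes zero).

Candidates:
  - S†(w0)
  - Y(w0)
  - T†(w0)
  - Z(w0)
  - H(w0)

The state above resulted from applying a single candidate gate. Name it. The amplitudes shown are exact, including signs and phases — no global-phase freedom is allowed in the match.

The unique candidate consistent with the amplitudes is Y(w0).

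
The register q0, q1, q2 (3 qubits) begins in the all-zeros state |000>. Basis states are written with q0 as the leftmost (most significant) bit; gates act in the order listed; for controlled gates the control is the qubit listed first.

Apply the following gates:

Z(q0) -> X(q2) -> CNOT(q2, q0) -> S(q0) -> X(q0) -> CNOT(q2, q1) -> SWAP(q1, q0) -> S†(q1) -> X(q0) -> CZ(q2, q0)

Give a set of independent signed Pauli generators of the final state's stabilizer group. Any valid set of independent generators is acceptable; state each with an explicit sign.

The stabilizer group can be generated by +ZII, +IZI, -IIZ, among other valid generating sets.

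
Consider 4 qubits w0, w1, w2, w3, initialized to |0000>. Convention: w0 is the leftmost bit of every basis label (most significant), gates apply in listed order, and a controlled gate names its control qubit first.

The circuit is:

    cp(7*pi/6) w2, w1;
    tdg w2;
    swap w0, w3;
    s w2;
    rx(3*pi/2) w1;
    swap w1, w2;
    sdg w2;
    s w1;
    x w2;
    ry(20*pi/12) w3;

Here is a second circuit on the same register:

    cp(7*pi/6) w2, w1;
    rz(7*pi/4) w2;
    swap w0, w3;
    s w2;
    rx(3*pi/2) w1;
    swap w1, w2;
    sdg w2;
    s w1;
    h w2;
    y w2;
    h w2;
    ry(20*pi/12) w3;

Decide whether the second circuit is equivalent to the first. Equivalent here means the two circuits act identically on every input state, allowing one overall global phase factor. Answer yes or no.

No — the two circuits implement different unitaries, even allowing a global phase.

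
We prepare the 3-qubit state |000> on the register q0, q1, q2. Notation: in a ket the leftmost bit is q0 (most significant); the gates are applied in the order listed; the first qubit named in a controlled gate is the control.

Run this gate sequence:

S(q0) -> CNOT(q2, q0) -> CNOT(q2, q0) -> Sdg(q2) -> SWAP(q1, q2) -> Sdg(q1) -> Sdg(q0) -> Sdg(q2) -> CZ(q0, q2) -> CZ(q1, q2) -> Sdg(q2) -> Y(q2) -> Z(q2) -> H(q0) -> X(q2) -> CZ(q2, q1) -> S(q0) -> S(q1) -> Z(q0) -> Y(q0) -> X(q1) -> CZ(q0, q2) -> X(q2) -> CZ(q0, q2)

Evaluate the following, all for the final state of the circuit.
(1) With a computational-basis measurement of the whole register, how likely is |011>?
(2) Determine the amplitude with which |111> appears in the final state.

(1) Outcome |011> occurs with probability 1/2. Key observation: steps 2-3 multiply out to the identity, so the circuit reduces to the remaining gates.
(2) The amplitude on |111> is -sqrt(2)/2.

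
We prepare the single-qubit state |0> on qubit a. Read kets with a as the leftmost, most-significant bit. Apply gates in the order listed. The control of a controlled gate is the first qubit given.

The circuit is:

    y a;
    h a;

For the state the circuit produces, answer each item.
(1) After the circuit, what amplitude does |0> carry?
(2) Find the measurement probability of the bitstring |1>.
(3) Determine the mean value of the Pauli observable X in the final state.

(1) The final state's coefficient on |0> equals sqrt(2)*I/2.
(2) The probability of measuring |1> is 1/2.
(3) The expectation value of X is -1.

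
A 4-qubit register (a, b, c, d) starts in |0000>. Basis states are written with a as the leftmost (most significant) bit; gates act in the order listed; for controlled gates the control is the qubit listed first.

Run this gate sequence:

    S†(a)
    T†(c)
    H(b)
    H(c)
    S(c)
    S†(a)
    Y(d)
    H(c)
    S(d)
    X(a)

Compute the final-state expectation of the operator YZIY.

The observable YZIY averages to 0.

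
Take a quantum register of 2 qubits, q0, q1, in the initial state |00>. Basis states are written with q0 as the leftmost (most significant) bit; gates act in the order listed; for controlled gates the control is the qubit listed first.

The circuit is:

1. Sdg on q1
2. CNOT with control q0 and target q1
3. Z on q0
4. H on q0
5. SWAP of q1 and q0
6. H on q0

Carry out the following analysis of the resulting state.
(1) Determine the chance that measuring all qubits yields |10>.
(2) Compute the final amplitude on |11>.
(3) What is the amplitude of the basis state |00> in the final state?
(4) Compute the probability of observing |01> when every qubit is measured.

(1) Outcome |10> occurs with probability 1/4.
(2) The final state's coefficient on |11> equals 1/2.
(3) The amplitude on |00> is 1/2.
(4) A full measurement returns |01> with probability 1/4.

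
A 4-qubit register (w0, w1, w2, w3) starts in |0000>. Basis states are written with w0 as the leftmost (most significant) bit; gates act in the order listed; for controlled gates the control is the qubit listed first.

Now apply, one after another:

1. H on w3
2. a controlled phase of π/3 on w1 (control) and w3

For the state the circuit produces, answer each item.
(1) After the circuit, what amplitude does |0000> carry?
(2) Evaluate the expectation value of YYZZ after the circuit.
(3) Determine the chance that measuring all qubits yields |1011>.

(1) |0000> carries amplitude sqrt(2)/2 in the final state.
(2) The observable YYZZ averages to 0.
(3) The probability of measuring |1011> is 0.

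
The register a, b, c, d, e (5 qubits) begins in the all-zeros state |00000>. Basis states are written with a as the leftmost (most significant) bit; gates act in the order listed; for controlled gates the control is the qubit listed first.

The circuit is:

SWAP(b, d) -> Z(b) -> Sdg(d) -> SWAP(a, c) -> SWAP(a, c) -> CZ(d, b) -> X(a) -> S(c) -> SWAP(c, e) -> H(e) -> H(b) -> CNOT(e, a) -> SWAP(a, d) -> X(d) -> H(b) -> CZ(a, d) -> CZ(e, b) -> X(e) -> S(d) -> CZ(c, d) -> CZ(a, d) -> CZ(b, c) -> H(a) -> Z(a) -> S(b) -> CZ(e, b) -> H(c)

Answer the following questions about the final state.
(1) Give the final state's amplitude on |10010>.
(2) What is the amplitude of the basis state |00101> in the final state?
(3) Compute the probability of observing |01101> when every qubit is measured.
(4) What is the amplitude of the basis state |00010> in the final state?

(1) The amplitude on |10010> is -sqrt(2)*I/4. Key observation: steps 4-5 multiply out to the identity, so the circuit reduces to the remaining gates.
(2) The amplitude on |00101> is sqrt(2)/4.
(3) A full measurement returns |01101> with probability 0.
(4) The amplitude on |00010> is sqrt(2)*I/4.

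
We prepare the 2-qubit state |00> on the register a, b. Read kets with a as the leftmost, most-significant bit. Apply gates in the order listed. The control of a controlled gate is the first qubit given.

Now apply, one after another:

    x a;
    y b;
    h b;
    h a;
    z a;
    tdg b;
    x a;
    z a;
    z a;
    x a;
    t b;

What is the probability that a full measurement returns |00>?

The probability of measuring |00> is 1/4. Key observation: steps 6-11 multiply out to the identity, so the circuit reduces to the remaining gates.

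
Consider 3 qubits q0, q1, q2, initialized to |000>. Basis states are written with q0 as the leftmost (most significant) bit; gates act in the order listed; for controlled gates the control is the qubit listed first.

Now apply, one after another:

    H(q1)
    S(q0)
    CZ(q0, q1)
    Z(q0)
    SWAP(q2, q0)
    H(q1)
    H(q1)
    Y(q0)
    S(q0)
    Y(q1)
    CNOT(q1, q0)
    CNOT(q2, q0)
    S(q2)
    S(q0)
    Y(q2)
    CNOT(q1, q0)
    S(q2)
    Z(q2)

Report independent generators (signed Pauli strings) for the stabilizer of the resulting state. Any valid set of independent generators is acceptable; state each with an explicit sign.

The final state is stabilized by the group generated by +IYI, -ZII, -IIZ; other independent generating sets are equally valid.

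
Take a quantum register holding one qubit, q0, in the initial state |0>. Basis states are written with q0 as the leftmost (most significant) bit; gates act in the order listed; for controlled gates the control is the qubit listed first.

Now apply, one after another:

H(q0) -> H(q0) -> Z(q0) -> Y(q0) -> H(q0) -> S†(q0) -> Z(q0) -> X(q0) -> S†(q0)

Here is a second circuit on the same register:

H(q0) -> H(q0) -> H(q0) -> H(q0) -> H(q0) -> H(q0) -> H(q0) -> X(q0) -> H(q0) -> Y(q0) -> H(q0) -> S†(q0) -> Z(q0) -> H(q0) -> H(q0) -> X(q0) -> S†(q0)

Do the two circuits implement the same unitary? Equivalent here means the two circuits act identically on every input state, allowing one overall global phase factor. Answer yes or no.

Yes: on every input state the two circuits agree up to one overall phase factor.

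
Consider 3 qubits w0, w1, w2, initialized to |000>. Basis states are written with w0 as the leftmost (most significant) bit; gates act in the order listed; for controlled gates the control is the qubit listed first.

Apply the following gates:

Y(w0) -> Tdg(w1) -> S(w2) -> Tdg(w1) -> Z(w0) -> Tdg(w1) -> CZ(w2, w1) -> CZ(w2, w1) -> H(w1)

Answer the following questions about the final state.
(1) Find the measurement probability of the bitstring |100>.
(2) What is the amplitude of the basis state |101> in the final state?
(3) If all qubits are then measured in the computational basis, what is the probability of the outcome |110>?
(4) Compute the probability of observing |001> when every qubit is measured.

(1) Outcome |100> occurs with probability 1/2. Key observation: steps 7-8 multiply out to the identity, so the circuit reduces to the remaining gates.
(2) |101> carries amplitude 0 in the final state.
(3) Outcome |110> occurs with probability 1/2.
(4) Outcome |001> occurs with probability 0.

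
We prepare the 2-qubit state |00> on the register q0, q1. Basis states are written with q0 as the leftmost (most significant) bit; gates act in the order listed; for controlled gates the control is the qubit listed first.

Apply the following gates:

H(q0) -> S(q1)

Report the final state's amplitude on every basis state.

The resulting statevector has amplitude sqrt(2)/2 on |00>, 0 on |01>, sqrt(2)/2 on |10>, 0 on |11>.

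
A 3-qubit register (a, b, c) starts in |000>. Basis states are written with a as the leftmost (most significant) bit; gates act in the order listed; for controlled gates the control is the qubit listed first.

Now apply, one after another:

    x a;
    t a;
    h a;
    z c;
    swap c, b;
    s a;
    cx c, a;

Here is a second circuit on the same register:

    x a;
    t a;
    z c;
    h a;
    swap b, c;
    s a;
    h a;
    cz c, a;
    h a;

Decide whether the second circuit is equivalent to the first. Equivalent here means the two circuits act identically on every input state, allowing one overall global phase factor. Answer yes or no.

Yes: on every input state the two circuits agree up to one overall phase factor.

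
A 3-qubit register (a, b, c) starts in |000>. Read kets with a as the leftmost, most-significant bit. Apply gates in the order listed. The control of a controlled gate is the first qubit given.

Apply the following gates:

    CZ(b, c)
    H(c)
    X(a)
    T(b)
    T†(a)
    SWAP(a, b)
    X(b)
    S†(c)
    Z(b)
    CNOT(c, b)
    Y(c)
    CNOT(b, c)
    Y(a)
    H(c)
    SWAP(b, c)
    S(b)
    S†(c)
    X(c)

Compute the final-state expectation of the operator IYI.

The observable IYI averages to -1.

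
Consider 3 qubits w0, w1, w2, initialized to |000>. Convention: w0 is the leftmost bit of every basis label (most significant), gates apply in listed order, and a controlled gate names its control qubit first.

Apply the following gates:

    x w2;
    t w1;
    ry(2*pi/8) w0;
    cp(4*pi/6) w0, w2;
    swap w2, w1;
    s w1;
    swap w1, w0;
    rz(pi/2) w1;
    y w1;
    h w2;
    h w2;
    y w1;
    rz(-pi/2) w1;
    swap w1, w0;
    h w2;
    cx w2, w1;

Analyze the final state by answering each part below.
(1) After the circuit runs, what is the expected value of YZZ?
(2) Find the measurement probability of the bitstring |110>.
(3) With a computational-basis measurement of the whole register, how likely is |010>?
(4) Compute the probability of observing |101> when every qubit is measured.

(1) The observable YZZ averages to -sqrt(6)/4.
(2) A full measurement returns |110> with probability 1/4 - sqrt(2)/8.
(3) A full measurement returns |010> with probability sqrt(2)/8 + 1/4.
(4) A full measurement returns |101> with probability 1/4 - sqrt(2)/8.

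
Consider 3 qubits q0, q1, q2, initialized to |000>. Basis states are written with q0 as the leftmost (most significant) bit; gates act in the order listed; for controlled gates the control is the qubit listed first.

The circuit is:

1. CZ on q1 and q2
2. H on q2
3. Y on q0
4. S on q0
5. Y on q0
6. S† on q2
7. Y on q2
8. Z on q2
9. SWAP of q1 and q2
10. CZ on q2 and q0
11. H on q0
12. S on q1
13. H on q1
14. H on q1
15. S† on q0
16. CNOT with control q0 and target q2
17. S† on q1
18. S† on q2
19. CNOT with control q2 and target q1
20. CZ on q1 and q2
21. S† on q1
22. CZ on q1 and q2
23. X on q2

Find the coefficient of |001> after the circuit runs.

The final state's coefficient on |001> equals -I/2. Key observation: the block from step 13 through step 14 cancels to the identity and can be dropped.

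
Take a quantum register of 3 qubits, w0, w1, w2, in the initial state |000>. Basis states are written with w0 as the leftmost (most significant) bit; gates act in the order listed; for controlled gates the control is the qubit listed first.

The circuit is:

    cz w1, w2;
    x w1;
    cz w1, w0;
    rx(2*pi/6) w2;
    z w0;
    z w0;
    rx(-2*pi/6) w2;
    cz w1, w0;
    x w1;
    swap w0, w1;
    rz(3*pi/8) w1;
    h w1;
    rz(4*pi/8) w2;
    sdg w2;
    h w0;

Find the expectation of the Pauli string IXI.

The expectation value of IXI is 1. Key observation: the block from step 2 through step 9 cancels to the identity and can be dropped.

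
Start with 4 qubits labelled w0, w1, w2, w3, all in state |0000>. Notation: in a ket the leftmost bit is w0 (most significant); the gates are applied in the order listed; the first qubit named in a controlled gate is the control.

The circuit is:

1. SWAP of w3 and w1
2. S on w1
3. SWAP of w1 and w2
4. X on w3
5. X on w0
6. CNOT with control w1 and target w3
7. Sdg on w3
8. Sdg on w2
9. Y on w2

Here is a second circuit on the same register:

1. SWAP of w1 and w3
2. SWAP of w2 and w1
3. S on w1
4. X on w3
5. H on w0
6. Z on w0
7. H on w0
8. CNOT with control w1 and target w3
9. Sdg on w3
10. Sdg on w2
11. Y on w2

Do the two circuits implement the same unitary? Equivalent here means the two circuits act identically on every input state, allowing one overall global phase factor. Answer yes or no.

No — the two circuits implement different unitaries, even allowing a global phase.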